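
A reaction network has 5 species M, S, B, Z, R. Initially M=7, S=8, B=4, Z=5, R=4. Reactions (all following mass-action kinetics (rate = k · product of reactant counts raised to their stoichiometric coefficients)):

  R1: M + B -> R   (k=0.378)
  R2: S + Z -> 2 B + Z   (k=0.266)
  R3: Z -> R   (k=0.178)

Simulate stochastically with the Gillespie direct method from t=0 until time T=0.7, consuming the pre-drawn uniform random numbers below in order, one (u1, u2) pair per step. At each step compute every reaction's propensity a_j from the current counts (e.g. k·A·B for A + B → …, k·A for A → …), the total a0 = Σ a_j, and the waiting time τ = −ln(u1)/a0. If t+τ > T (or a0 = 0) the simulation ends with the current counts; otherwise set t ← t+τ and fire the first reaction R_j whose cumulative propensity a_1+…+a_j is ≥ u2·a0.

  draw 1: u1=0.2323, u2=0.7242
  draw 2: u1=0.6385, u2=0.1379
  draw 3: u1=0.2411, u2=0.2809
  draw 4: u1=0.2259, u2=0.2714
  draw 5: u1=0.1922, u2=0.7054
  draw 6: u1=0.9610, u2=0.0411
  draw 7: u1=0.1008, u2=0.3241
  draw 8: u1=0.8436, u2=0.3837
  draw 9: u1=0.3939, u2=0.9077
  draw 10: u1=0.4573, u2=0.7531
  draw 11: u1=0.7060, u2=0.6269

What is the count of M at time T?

M at T = 2

t=0.000: M=7 S=8 B=4 Z=5 R=4
Draw 1: a1=10.584, a2=10.640, a3=0.890, a0=22.114; τ=−ln(0.2323)/22.114=0.066 → t=0.066; u2·a0=0.7242·22.114=16.015; a1=10.584 < 16.015 ≤ a1+a2=21.224 → R2 fires; M=7 S=7 B=6 Z=5 R=4
Draw 2: a1=15.876, a2=9.310, a3=0.890, a0=26.076; τ=−ln(0.6385)/26.076=0.017 → t=0.083; u2·a0=0.1379·26.076=3.596 ≤ a1=15.876 → R1 fires; M=6 S=7 B=5 Z=5 R=5
Draw 3: a1=11.340, a2=9.310, a3=0.890, a0=21.540; τ=−ln(0.2411)/21.540=0.066 → t=0.149; u2·a0=0.2809·21.540=6.051 ≤ a1=11.340 → R1 fires; M=5 S=7 B=4 Z=5 R=6
Draw 4: a1=7.560, a2=9.310, a3=0.890, a0=17.760; τ=−ln(0.2259)/17.760=0.084 → t=0.233; u2·a0=0.2714·17.760=4.820 ≤ a1=7.560 → R1 fires; M=4 S=7 B=3 Z=5 R=7
Draw 5: a1=4.536, a2=9.310, a3=0.890, a0=14.736; τ=−ln(0.1922)/14.736=0.112 → t=0.345; u2·a0=0.7054·14.736=10.395; a1=4.536 < 10.395 ≤ a1+a2=13.846 → R2 fires; M=4 S=6 B=5 Z=5 R=7
Draw 6: a1=7.560, a2=7.980, a3=0.890, a0=16.430; τ=−ln(0.9610)/16.430=0.002 → t=0.347; u2·a0=0.0411·16.430=0.675 ≤ a1=7.560 → R1 fires; M=3 S=6 B=4 Z=5 R=8
Draw 7: a1=4.536, a2=7.980, a3=0.890, a0=13.406; τ=−ln(0.1008)/13.406=0.171 → t=0.519; u2·a0=0.3241·13.406=4.345 ≤ a1=4.536 → R1 fires; M=2 S=6 B=3 Z=5 R=9
Draw 8: a1=2.268, a2=7.980, a3=0.890, a0=11.138; τ=−ln(0.8436)/11.138=0.015 → t=0.534; u2·a0=0.3837·11.138=4.274; a1=2.268 < 4.274 ≤ a1+a2=10.248 → R2 fires; M=2 S=5 B=5 Z=5 R=9
Draw 9: a1=3.780, a2=6.650, a3=0.890, a0=11.320; τ=−ln(0.3939)/11.320=0.082 → t=0.616; u2·a0=0.9077·11.320=10.275; a1=3.780 < 10.275 ≤ a1+a2=10.430 → R2 fires; M=2 S=4 B=7 Z=5 R=9
Draw 10: a1=5.292, a2=5.320, a3=0.890, a0=11.502; τ=−ln(0.4573)/11.502=0.068 → t=0.684; u2·a0=0.7531·11.502=8.662; a1=5.292 < 8.662 ≤ a1+a2=10.612 → R2 fires; M=2 S=3 B=9 Z=5 R=9
Draw 11: a1=6.804, a2=3.990, a3=0.890, a0=11.684; τ=−ln(0.7060)/11.684=0.030 → t=0.714 > T=0.7: stop.
Read off M at T=0.7: 2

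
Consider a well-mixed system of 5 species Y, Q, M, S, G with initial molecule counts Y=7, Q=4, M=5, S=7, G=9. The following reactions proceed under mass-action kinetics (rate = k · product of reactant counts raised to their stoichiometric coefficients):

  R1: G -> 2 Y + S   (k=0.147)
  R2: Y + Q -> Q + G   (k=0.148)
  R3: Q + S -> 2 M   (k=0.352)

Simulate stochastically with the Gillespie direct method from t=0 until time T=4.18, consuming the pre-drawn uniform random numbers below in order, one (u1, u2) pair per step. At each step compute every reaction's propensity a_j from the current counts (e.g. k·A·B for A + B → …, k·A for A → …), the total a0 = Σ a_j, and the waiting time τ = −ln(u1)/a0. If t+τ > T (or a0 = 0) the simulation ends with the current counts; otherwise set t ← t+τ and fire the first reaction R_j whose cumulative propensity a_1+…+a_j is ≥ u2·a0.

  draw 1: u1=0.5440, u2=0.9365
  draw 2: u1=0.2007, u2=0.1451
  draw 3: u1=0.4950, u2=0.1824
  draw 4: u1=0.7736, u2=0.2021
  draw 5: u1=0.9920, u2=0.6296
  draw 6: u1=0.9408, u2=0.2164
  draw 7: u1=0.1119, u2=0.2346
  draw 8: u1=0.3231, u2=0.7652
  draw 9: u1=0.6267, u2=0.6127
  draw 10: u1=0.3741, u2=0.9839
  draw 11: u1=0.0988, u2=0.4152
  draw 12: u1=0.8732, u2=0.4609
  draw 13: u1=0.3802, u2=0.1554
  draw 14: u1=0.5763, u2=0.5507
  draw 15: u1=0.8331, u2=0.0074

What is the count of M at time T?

t=0.000: Y=7 Q=4 M=5 S=7 G=9
Draw 1: a1=1.323, a2=4.144, a3=9.856, a0=15.323; τ=−ln(0.5440)/15.323=0.040 → t=0.040; u2·a0=0.9365·15.323=14.350; a1+a2=5.467 < 14.350 ≤ a1+…+a3=15.323 → R3 fires; Y=7 Q=3 M=7 S=6 G=9
Draw 2: a1=1.323, a2=3.108, a3=6.336, a0=10.767; τ=−ln(0.2007)/10.767=0.149 → t=0.189; u2·a0=0.1451·10.767=1.562; a1=1.323 < 1.562 ≤ a1+a2=4.431 → R2 fires; Y=6 Q=3 M=7 S=6 G=10
Draw 3: a1=1.470, a2=2.664, a3=6.336, a0=10.470; τ=−ln(0.4950)/10.470=0.067 → t=0.256; u2·a0=0.1824·10.470=1.910; a1=1.470 < 1.910 ≤ a1+a2=4.134 → R2 fires; Y=5 Q=3 M=7 S=6 G=11
Draw 4: a1=1.617, a2=2.220, a3=6.336, a0=10.173; τ=−ln(0.7736)/10.173=0.025 → t=0.281; u2·a0=0.2021·10.173=2.056; a1=1.617 < 2.056 ≤ a1+a2=3.837 → R2 fires; Y=4 Q=3 M=7 S=6 G=12
Draw 5: a1=1.764, a2=1.776, a3=6.336, a0=9.876; τ=−ln(0.9920)/9.876=0.001 → t=0.282; u2·a0=0.6296·9.876=6.218; a1+a2=3.540 < 6.218 ≤ a1+…+a3=9.876 → R3 fires; Y=4 Q=2 M=9 S=5 G=12
Draw 6: a1=1.764, a2=1.184, a3=3.520, a0=6.468; τ=−ln(0.9408)/6.468=0.009 → t=0.292; u2·a0=0.2164·6.468=1.400 ≤ a1=1.764 → R1 fires; Y=6 Q=2 M=9 S=6 G=11
Draw 7: a1=1.617, a2=1.776, a3=4.224, a0=7.617; τ=−ln(0.1119)/7.617=0.288 → t=0.579; u2·a0=0.2346·7.617=1.787; a1=1.617 < 1.787 ≤ a1+a2=3.393 → R2 fires; Y=5 Q=2 M=9 S=6 G=12
Draw 8: a1=1.764, a2=1.480, a3=4.224, a0=7.468; τ=−ln(0.3231)/7.468=0.151 → t=0.730; u2·a0=0.7652·7.468=5.715; a1+a2=3.244 < 5.715 ≤ a1+…+a3=7.468 → R3 fires; Y=5 Q=1 M=11 S=5 G=12
Draw 9: a1=1.764, a2=0.740, a3=1.760, a0=4.264; τ=−ln(0.6267)/4.264=0.110 → t=0.840; u2·a0=0.6127·4.264=2.613; a1+a2=2.504 < 2.613 ≤ a1+…+a3=4.264 → R3 fires; Y=5 Q=0 M=13 S=4 G=12
Draw 10: a1=1.764, a2=0.000, a3=0.000, a0=1.764; τ=−ln(0.3741)/1.764=0.557 → t=1.397; u2·a0=0.9839·1.764=1.736 ≤ a1=1.764 → R1 fires; Y=7 Q=0 M=13 S=5 G=11
Draw 11: a1=1.617, a2=0.000, a3=0.000, a0=1.617; τ=−ln(0.0988)/1.617=1.431 → t=2.829; u2·a0=0.4152·1.617=0.671 ≤ a1=1.617 → R1 fires; Y=9 Q=0 M=13 S=6 G=10
Draw 12: a1=1.470, a2=0.000, a3=0.000, a0=1.470; τ=−ln(0.8732)/1.470=0.092 → t=2.921; u2·a0=0.4609·1.470=0.678 ≤ a1=1.470 → R1 fires; Y=11 Q=0 M=13 S=7 G=9
Draw 13: a1=1.323, a2=0.000, a3=0.000, a0=1.323; τ=−ln(0.3802)/1.323=0.731 → t=3.652; u2·a0=0.1554·1.323=0.206 ≤ a1=1.323 → R1 fires; Y=13 Q=0 M=13 S=8 G=8
Draw 14: a1=1.176, a2=0.000, a3=0.000, a0=1.176; τ=−ln(0.5763)/1.176=0.469 → t=4.121; u2·a0=0.5507·1.176=0.648 ≤ a1=1.176 → R1 fires; Y=15 Q=0 M=13 S=9 G=7
Draw 15: a1=1.029, a2=0.000, a3=0.000, a0=1.029; τ=−ln(0.8331)/1.029=0.177 → t=4.298 > T=4.18: stop.
Read off M at T=4.18: 13

M at T = 13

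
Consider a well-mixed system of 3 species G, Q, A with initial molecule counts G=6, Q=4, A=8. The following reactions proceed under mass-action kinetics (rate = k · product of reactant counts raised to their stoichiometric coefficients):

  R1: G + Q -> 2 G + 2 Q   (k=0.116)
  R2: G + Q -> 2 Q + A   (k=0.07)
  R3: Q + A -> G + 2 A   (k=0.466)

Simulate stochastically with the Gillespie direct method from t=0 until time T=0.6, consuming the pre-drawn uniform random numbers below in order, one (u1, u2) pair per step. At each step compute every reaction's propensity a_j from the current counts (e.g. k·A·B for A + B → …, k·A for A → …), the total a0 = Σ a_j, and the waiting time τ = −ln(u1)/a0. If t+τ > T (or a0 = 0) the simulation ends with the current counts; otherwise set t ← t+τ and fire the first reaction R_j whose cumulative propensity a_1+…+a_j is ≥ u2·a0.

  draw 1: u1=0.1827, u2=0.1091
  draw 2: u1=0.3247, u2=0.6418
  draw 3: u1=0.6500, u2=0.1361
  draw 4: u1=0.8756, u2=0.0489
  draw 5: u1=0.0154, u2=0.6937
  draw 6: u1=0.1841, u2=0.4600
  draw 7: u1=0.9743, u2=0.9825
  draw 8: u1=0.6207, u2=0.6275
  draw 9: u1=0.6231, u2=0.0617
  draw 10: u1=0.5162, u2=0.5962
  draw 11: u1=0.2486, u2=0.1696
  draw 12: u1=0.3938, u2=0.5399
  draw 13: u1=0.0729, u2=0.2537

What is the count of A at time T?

A at T = 15

t=0.000: G=6 Q=4 A=8
Draw 1: a1=2.784, a2=1.680, a3=14.912, a0=19.376; τ=−ln(0.1827)/19.376=0.088 → t=0.088; u2·a0=0.1091·19.376=2.114 ≤ a1=2.784 → R1 fires; G=7 Q=5 A=8
Draw 2: a1=4.060, a2=2.450, a3=18.640, a0=25.150; τ=−ln(0.3247)/25.150=0.045 → t=0.132; u2·a0=0.6418·25.150=16.141; a1+a2=6.510 < 16.141 ≤ a1+…+a3=25.150 → R3 fires; G=8 Q=4 A=9
Draw 3: a1=3.712, a2=2.240, a3=16.776, a0=22.728; τ=−ln(0.6500)/22.728=0.019 → t=0.151; u2·a0=0.1361·22.728=3.093 ≤ a1=3.712 → R1 fires; G=9 Q=5 A=9
Draw 4: a1=5.220, a2=3.150, a3=20.970, a0=29.340; τ=−ln(0.8756)/29.340=0.005 → t=0.156; u2·a0=0.0489·29.340=1.435 ≤ a1=5.220 → R1 fires; G=10 Q=6 A=9
Draw 5: a1=6.960, a2=4.200, a3=25.164, a0=36.324; τ=−ln(0.0154)/36.324=0.115 → t=0.271; u2·a0=0.6937·36.324=25.198; a1+a2=11.160 < 25.198 ≤ a1+…+a3=36.324 → R3 fires; G=11 Q=5 A=10
Draw 6: a1=6.380, a2=3.850, a3=23.300, a0=33.530; τ=−ln(0.1841)/33.530=0.050 → t=0.321; u2·a0=0.4600·33.530=15.424; a1+a2=10.230 < 15.424 ≤ a1+…+a3=33.530 → R3 fires; G=12 Q=4 A=11
Draw 7: a1=5.568, a2=3.360, a3=20.504, a0=29.432; τ=−ln(0.9743)/29.432=0.001 → t=0.322; u2·a0=0.9825·29.432=28.917; a1+a2=8.928 < 28.917 ≤ a1+…+a3=29.432 → R3 fires; G=13 Q=3 A=12
Draw 8: a1=4.524, a2=2.730, a3=16.776, a0=24.030; τ=−ln(0.6207)/24.030=0.020 → t=0.342; u2·a0=0.6275·24.030=15.079; a1+a2=7.254 < 15.079 ≤ a1+…+a3=24.030 → R3 fires; G=14 Q=2 A=13
Draw 9: a1=3.248, a2=1.960, a3=12.116, a0=17.324; τ=−ln(0.6231)/17.324=0.027 → t=0.369; u2·a0=0.0617·17.324=1.069 ≤ a1=3.248 → R1 fires; G=15 Q=3 A=13
Draw 10: a1=5.220, a2=3.150, a3=18.174, a0=26.544; τ=−ln(0.5162)/26.544=0.025 → t=0.394; u2·a0=0.5962·26.544=15.826; a1+a2=8.370 < 15.826 ≤ a1+…+a3=26.544 → R3 fires; G=16 Q=2 A=14
Draw 11: a1=3.712, a2=2.240, a3=13.048, a0=19.000; τ=−ln(0.2486)/19.000=0.073 → t=0.468; u2·a0=0.1696·19.000=3.222 ≤ a1=3.712 → R1 fires; G=17 Q=3 A=14
Draw 12: a1=5.916, a2=3.570, a3=19.572, a0=29.058; τ=−ln(0.3938)/29.058=0.032 → t=0.500; u2·a0=0.5399·29.058=15.688; a1+a2=9.486 < 15.688 ≤ a1+…+a3=29.058 → R3 fires; G=18 Q=2 A=15
Draw 13: a1=4.176, a2=2.520, a3=13.980, a0=20.676; τ=−ln(0.0729)/20.676=0.127 → t=0.626 > T=0.6: stop.
Read off A at T=0.6: 15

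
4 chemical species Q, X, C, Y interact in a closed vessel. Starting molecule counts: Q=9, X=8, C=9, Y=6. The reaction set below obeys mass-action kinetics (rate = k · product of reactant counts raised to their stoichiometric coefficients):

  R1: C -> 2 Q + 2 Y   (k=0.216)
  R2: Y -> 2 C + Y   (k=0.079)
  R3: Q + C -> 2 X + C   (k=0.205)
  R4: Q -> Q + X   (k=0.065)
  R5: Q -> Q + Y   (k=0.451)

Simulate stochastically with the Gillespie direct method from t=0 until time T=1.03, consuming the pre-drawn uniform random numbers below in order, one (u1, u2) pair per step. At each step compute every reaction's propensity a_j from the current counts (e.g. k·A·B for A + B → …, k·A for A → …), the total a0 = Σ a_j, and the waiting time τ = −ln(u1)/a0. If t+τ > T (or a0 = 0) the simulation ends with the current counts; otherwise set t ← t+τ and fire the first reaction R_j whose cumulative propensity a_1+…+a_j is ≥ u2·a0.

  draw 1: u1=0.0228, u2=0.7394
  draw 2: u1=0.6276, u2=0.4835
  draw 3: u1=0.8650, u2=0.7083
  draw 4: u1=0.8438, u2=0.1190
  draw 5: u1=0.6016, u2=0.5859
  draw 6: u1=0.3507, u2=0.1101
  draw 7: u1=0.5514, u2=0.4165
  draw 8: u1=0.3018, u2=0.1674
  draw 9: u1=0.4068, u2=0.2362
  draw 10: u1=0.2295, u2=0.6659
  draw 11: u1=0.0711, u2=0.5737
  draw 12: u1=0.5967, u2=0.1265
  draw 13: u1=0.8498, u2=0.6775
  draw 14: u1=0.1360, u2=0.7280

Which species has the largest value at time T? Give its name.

t=0.000: Q=9 X=8 C=9 Y=6
Draw 1: a1=1.944, a2=0.474, a3=16.605, a4=0.585, a5=4.059, a0=23.667; τ=−ln(0.0228)/23.667=0.160 → t=0.160; u2·a0=0.7394·23.667=17.499; a1+a2=2.418 < 17.499 ≤ a1+…+a3=19.023 → R3 fires; Q=8 X=10 C=9 Y=6
Draw 2: a1=1.944, a2=0.474, a3=14.760, a4=0.520, a5=3.608, a0=21.306; τ=−ln(0.6276)/21.306=0.022 → t=0.182; u2·a0=0.4835·21.306=10.301; a1+a2=2.418 < 10.301 ≤ a1+…+a3=17.178 → R3 fires; Q=7 X=12 C=9 Y=6
Draw 3: a1=1.944, a2=0.474, a3=12.915, a4=0.455, a5=3.157, a0=18.945; τ=−ln(0.8650)/18.945=0.008 → t=0.189; u2·a0=0.7083·18.945=13.419; a1+a2=2.418 < 13.419 ≤ a1+…+a3=15.333 → R3 fires; Q=6 X=14 C=9 Y=6
Draw 4: a1=1.944, a2=0.474, a3=11.070, a4=0.390, a5=2.706, a0=16.584; τ=−ln(0.8438)/16.584=0.010 → t=0.200; u2·a0=0.1190·16.584=1.973; a1=1.944 < 1.973 ≤ a1+a2=2.418 → R2 fires; Q=6 X=14 C=11 Y=6
Draw 5: a1=2.376, a2=0.474, a3=13.530, a4=0.390, a5=2.706, a0=19.476; τ=−ln(0.6016)/19.476=0.026 → t=0.226; u2·a0=0.5859·19.476=11.411; a1+a2=2.850 < 11.411 ≤ a1+…+a3=16.380 → R3 fires; Q=5 X=16 C=11 Y=6
Draw 6: a1=2.376, a2=0.474, a3=11.275, a4=0.325, a5=2.255, a0=16.705; τ=−ln(0.3507)/16.705=0.063 → t=0.288; u2·a0=0.1101·16.705=1.839 ≤ a1=2.376 → R1 fires; Q=7 X=16 C=10 Y=8
Draw 7: a1=2.160, a2=0.632, a3=14.350, a4=0.455, a5=3.157, a0=20.754; τ=−ln(0.5514)/20.754=0.029 → t=0.317; u2·a0=0.4165·20.754=8.644; a1+a2=2.792 < 8.644 ≤ a1+…+a3=17.142 → R3 fires; Q=6 X=18 C=10 Y=8
Draw 8: a1=2.160, a2=0.632, a3=12.300, a4=0.390, a5=2.706, a0=18.188; τ=−ln(0.3018)/18.188=0.066 → t=0.383; u2·a0=0.1674·18.188=3.045; a1+a2=2.792 < 3.045 ≤ a1+…+a3=15.092 → R3 fires; Q=5 X=20 C=10 Y=8
Draw 9: a1=2.160, a2=0.632, a3=10.250, a4=0.325, a5=2.255, a0=15.622; τ=−ln(0.4068)/15.622=0.058 → t=0.440; u2·a0=0.2362·15.622=3.690; a1+a2=2.792 < 3.690 ≤ a1+…+a3=13.042 → R3 fires; Q=4 X=22 C=10 Y=8
Draw 10: a1=2.160, a2=0.632, a3=8.200, a4=0.260, a5=1.804, a0=13.056; τ=−ln(0.2295)/13.056=0.113 → t=0.553; u2·a0=0.6659·13.056=8.694; a1+a2=2.792 < 8.694 ≤ a1+…+a3=10.992 → R3 fires; Q=3 X=24 C=10 Y=8
Draw 11: a1=2.160, a2=0.632, a3=6.150, a4=0.195, a5=1.353, a0=10.490; τ=−ln(0.0711)/10.490=0.252 → t=0.805; u2·a0=0.5737·10.490=6.018; a1+a2=2.792 < 6.018 ≤ a1+…+a3=8.942 → R3 fires; Q=2 X=26 C=10 Y=8
Draw 12: a1=2.160, a2=0.632, a3=4.100, a4=0.130, a5=0.902, a0=7.924; τ=−ln(0.5967)/7.924=0.065 → t=0.870; u2·a0=0.1265·7.924=1.002 ≤ a1=2.160 → R1 fires; Q=4 X=26 C=9 Y=10
Draw 13: a1=1.944, a2=0.790, a3=7.380, a4=0.260, a5=1.804, a0=12.178; τ=−ln(0.8498)/12.178=0.013 → t=0.884; u2·a0=0.6775·12.178=8.251; a1+a2=2.734 < 8.251 ≤ a1+…+a3=10.114 → R3 fires; Q=3 X=28 C=9 Y=10
Draw 14: a1=1.944, a2=0.790, a3=5.535, a4=0.195, a5=1.353, a0=9.817; τ=−ln(0.1360)/9.817=0.203 → t=1.087 > T=1.03: stop.
At T=1.03: Q=3 X=28 C=9 Y=10; the largest is X.

Dominant species at T: X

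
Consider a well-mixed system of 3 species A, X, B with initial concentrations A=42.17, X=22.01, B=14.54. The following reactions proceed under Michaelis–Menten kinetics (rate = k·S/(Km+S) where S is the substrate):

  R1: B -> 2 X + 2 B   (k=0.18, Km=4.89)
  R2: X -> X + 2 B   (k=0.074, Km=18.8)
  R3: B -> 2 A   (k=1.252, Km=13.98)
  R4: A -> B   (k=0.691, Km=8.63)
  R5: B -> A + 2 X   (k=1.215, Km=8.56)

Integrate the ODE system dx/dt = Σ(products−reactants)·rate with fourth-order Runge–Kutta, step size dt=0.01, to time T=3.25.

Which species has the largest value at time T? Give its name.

Dominant species at T: A

RK4 with dt=0.01: 325 steps to T=3.25. Trajectory (selected grid times):
t=0.00: A=42.17 X=22.01 B=14.54
t=0.36: A=42.70 X=22.66 B=14.32
t=0.72: A=43.22 X=23.30 B=14.11
t=1.08: A=43.73 X=23.94 B=13.89
t=1.44: A=44.24 X=24.57 B=13.69
t=1.81: A=44.76 X=25.22 B=13.48
t=2.17: A=45.26 X=25.85 B=13.28
t=2.53: A=45.75 X=26.48 B=13.08
t=2.89: A=46.24 X=27.10 B=12.89
t=3.25: A=46.72 X=27.71 B=12.70
At T=3.25: A=46.72 X=27.71 B=12.70; the largest is A.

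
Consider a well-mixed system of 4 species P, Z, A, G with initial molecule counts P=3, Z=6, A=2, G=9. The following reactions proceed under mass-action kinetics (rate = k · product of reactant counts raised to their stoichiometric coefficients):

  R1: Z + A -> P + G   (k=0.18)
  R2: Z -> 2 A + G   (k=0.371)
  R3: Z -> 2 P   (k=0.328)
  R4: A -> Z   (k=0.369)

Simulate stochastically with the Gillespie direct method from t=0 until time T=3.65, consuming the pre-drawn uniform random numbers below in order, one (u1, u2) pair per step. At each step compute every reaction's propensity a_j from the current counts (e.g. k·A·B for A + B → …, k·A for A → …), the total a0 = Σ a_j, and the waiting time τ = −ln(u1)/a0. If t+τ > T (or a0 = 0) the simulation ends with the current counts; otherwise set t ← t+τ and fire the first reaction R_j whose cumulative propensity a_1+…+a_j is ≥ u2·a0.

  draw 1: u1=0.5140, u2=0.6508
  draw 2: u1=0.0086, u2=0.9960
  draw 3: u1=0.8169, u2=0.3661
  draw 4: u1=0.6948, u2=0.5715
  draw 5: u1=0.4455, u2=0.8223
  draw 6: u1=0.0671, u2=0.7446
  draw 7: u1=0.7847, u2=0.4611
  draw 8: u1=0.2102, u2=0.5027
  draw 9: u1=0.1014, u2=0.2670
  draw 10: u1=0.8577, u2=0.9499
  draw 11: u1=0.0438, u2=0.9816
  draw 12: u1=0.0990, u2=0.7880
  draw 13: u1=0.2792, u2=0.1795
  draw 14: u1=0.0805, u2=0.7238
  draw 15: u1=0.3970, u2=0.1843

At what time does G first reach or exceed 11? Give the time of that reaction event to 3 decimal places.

Threshold first reached at t = 0.968

t=0.000: P=3 Z=6 A=2 G=9
Draw 1: a1=2.160, a2=2.226, a3=1.968, a4=0.738, a0=7.092; τ=−ln(0.5140)/7.092=0.094 → t=0.094; u2·a0=0.6508·7.092=4.615; a1+a2=4.386 < 4.615 ≤ a1+…+a3=6.354 → R3 fires; P=5 Z=5 A=2 G=9
Draw 2: a1=1.800, a2=1.855, a3=1.640, a4=0.738, a0=6.033; τ=−ln(0.0086)/6.033=0.788 → t=0.882; u2·a0=0.9960·6.033=6.009; a1+…+a3=5.295 < 6.009 ≤ a1+…+a4=6.033 → R4 fires; P=5 Z=6 A=1 G=9
Draw 3: a1=1.080, a2=2.226, a3=1.968, a4=0.369, a0=5.643; τ=−ln(0.8169)/5.643=0.036 → t=0.918; u2·a0=0.3661·5.643=2.066; a1=1.080 < 2.066 ≤ a1+a2=3.306 → R2 fires; P=5 Z=5 A=3 G=10
Draw 4: a1=2.700, a2=1.855, a3=1.640, a4=1.107, a0=7.302; τ=−ln(0.6948)/7.302=0.050 → t=0.968; u2·a0=0.5715·7.302=4.173; a1=2.700 < 4.173 ≤ a1+a2=4.555 → R2 fires; P=5 Z=4 A=5 G=11
Draw 5: a1=3.600, a2=1.484, a3=1.312, a4=1.845, a0=8.241; τ=−ln(0.4455)/8.241=0.098 → t=1.066; u2·a0=0.8223·8.241=6.777; a1+…+a3=6.396 < 6.777 ≤ a1+…+a4=8.241 → R4 fires; P=5 Z=5 A=4 G=11
Draw 6: a1=3.600, a2=1.855, a3=1.640, a4=1.476, a0=8.571; τ=−ln(0.0671)/8.571=0.315 → t=1.381; u2·a0=0.7446·8.571=6.382; a1+a2=5.455 < 6.382 ≤ a1+…+a3=7.095 → R3 fires; P=7 Z=4 A=4 G=11
Draw 7: a1=2.880, a2=1.484, a3=1.312, a4=1.476, a0=7.152; τ=−ln(0.7847)/7.152=0.034 → t=1.415; u2·a0=0.4611·7.152=3.298; a1=2.880 < 3.298 ≤ a1+a2=4.364 → R2 fires; P=7 Z=3 A=6 G=12
Draw 8: a1=3.240, a2=1.113, a3=0.984, a4=2.214, a0=7.551; τ=−ln(0.2102)/7.551=0.207 → t=1.622; u2·a0=0.5027·7.551=3.796; a1=3.240 < 3.796 ≤ a1+a2=4.353 → R2 fires; P=7 Z=2 A=8 G=13
Draw 9: a1=2.880, a2=0.742, a3=0.656, a4=2.952, a0=7.230; τ=−ln(0.1014)/7.230=0.317 → t=1.938; u2·a0=0.2670·7.230=1.930 ≤ a1=2.880 → R1 fires; P=8 Z=1 A=7 G=14
Draw 10: a1=1.260, a2=0.371, a3=0.328, a4=2.583, a0=4.542; τ=−ln(0.8577)/4.542=0.034 → t=1.972; u2·a0=0.9499·4.542=4.314; a1+…+a3=1.959 < 4.314 ≤ a1+…+a4=4.542 → R4 fires; P=8 Z=2 A=6 G=14
Draw 11: a1=2.160, a2=0.742, a3=0.656, a4=2.214, a0=5.772; τ=−ln(0.0438)/5.772=0.542 → t=2.514; u2·a0=0.9816·5.772=5.666; a1+…+a3=3.558 < 5.666 ≤ a1+…+a4=5.772 → R4 fires; P=8 Z=3 A=5 G=14
Draw 12: a1=2.700, a2=1.113, a3=0.984, a4=1.845, a0=6.642; τ=−ln(0.0990)/6.642=0.348 → t=2.862; u2·a0=0.7880·6.642=5.234; a1+…+a3=4.797 < 5.234 ≤ a1+…+a4=6.642 → R4 fires; P=8 Z=4 A=4 G=14
Draw 13: a1=2.880, a2=1.484, a3=1.312, a4=1.476, a0=7.152; τ=−ln(0.2792)/7.152=0.178 → t=3.041; u2·a0=0.1795·7.152=1.284 ≤ a1=2.880 → R1 fires; P=9 Z=3 A=3 G=15
Draw 14: a1=1.620, a2=1.113, a3=0.984, a4=1.107, a0=4.824; τ=−ln(0.0805)/4.824=0.522 → t=3.563; u2·a0=0.7238·4.824=3.492; a1+a2=2.733 < 3.492 ≤ a1+…+a3=3.717 → R3 fires; P=11 Z=2 A=3 G=15
Draw 15: a1=1.080, a2=0.742, a3=0.656, a4=1.107, a0=3.585; τ=−ln(0.3970)/3.585=0.258 → t=3.820 > T=3.65: stop.
G first becomes ≥ 11 when it reaches 11 at the event at t=0.968.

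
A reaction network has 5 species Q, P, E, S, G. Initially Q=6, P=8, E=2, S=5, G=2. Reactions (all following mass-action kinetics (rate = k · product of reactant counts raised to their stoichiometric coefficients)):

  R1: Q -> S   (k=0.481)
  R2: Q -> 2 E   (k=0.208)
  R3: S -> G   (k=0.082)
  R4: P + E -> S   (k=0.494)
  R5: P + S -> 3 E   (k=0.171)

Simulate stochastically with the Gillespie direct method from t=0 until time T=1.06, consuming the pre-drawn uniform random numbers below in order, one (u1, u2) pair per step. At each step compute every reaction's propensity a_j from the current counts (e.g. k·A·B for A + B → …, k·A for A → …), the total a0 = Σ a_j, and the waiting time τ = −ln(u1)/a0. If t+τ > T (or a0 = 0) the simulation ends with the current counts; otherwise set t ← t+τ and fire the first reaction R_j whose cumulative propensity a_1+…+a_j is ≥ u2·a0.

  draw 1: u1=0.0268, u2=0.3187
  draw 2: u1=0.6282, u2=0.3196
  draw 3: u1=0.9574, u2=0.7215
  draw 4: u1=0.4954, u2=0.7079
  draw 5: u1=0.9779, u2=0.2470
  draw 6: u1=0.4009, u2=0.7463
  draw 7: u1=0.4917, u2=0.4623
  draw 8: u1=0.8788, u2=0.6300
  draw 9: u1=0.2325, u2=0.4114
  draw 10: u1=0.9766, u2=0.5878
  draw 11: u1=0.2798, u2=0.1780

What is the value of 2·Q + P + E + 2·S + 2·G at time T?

Check how each reaction changes W = 2·Q + P + E + 2·S + 2·G (weight of products minus weight of reactants):
R1: Q -> S: (2·1) − (2·1) = 2 − 2 = 0
R2: Q -> 2 E: (1·2) − (2·1) = 2 − 2 = 0
R3: S -> G: (2·1) − (2·1) = 2 − 2 = 0
R4: P + E -> S: (2·1) − (1·1 + 1·1) = 2 − 2 = 0
R5: P + S -> 3 E: (1·3) − (1·1 + 2·1) = 3 − 3 = 0
Every reaction leaves W unchanged, so W is conserved and no simulation is needed: W(T) = W(0) = 2·6 + 8 + 2 + 2·5 + 2·2 = 36

Value at T = 36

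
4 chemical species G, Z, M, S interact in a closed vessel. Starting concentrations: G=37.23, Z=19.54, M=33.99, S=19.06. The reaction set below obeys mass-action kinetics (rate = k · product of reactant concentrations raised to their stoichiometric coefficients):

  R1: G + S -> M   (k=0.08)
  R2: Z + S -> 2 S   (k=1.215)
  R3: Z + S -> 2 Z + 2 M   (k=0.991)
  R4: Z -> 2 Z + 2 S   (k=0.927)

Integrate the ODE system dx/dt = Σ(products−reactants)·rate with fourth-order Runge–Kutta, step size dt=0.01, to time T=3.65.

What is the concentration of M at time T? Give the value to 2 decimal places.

RK4 with dt=0.01: 365 steps to T=3.65. Trajectory (selected grid times):
t=0.00: G=37.23 Z=19.54 M=33.99 S=19.06
t=0.41: G=16.47 Z=2.91 M=232.64 S=25.36
t=0.81: G=7.91 Z=0.54 M=266.65 S=20.68
t=1.22: G=4.23 Z=0.14 M=274.86 S=17.74
t=1.62: G=2.47 Z=0.04 M=277.72 S=16.15
t=2.03: G=1.48 Z=0.02 M=279.05 S=15.22
t=2.43: G=0.92 Z=0.01 M=279.73 S=14.68
t=2.84: G=0.57 Z=0.00 M=280.12 S=14.34
t=3.24: G=0.36 Z=0.00 M=280.35 S=14.14
t=3.65: G=0.23 Z=0.00 M=280.49 S=14.01
Read off M at T=3.65: 280.49

M at T = 280.49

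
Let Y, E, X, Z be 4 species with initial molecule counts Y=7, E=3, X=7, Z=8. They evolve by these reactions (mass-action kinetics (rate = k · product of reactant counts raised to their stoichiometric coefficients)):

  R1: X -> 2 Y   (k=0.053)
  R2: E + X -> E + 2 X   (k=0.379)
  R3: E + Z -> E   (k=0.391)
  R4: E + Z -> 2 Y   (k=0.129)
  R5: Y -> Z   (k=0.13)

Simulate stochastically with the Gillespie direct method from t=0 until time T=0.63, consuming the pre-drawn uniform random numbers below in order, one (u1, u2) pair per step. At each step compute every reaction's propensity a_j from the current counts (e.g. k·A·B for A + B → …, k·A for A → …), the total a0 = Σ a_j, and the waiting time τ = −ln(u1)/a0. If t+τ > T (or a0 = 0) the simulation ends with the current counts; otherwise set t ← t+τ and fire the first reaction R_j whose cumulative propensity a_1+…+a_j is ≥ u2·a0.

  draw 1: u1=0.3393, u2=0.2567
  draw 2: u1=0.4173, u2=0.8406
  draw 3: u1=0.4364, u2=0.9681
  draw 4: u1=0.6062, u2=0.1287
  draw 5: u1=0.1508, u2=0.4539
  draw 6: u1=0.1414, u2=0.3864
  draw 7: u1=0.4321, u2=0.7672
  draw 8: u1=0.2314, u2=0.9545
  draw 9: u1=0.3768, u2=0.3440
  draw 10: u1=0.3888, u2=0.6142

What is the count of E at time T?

t=0.000: Y=7 E=3 X=7 Z=8
Draw 1: a1=0.371, a2=7.959, a3=9.384, a4=3.096, a5=0.910, a0=21.720; τ=−ln(0.3393)/21.720=0.050 → t=0.050; u2·a0=0.2567·21.720=5.576; a1=0.371 < 5.576 ≤ a1+a2=8.330 → R2 fires; Y=7 E=3 X=8 Z=8
Draw 2: a1=0.424, a2=9.096, a3=9.384, a4=3.096, a5=0.910, a0=22.910; τ=−ln(0.4173)/22.910=0.038 → t=0.088; u2·a0=0.8406·22.910=19.258; a1+…+a3=18.904 < 19.258 ≤ a1+…+a4=22.000 → R4 fires; Y=9 E=2 X=8 Z=7
Draw 3: a1=0.424, a2=6.064, a3=5.474, a4=1.806, a5=1.170, a0=14.938; τ=−ln(0.4364)/14.938=0.056 → t=0.143; u2·a0=0.9681·14.938=14.461; a1+…+a4=13.768 < 14.461 ≤ a1+…+a5=14.938 → R5 fires; Y=8 E=2 X=8 Z=8
Draw 4: a1=0.424, a2=6.064, a3=6.256, a4=2.064, a5=1.040, a0=15.848; τ=−ln(0.6062)/15.848=0.032 → t=0.175; u2·a0=0.1287·15.848=2.040; a1=0.424 < 2.040 ≤ a1+a2=6.488 → R2 fires; Y=8 E=2 X=9 Z=8
Draw 5: a1=0.477, a2=6.822, a3=6.256, a4=2.064, a5=1.040, a0=16.659; τ=−ln(0.1508)/16.659=0.114 → t=0.289; u2·a0=0.4539·16.659=7.562; a1+a2=7.299 < 7.562 ≤ a1+…+a3=13.555 → R3 fires; Y=8 E=2 X=9 Z=7
Draw 6: a1=0.477, a2=6.822, a3=5.474, a4=1.806, a5=1.040, a0=15.619; τ=−ln(0.1414)/15.619=0.125 → t=0.414; u2·a0=0.3864·15.619=6.035; a1=0.477 < 6.035 ≤ a1+a2=7.299 → R2 fires; Y=8 E=2 X=10 Z=7
Draw 7: a1=0.530, a2=7.580, a3=5.474, a4=1.806, a5=1.040, a0=16.430; τ=−ln(0.4321)/16.430=0.051 → t=0.465; u2·a0=0.7672·16.430=12.605; a1+a2=8.110 < 12.605 ≤ a1+…+a3=13.584 → R3 fires; Y=8 E=2 X=10 Z=6
Draw 8: a1=0.530, a2=7.580, a3=4.692, a4=1.548, a5=1.040, a0=15.390; τ=−ln(0.2314)/15.390=0.095 → t=0.560; u2·a0=0.9545·15.390=14.690; a1+…+a4=14.350 < 14.690 ≤ a1+…+a5=15.390 → R5 fires; Y=7 E=2 X=10 Z=7
Draw 9: a1=0.530, a2=7.580, a3=5.474, a4=1.806, a5=0.910, a0=16.300; τ=−ln(0.3768)/16.300=0.060 → t=0.620; u2·a0=0.3440·16.300=5.607; a1=0.530 < 5.607 ≤ a1+a2=8.110 → R2 fires; Y=7 E=2 X=11 Z=7
Draw 10: a1=0.583, a2=8.338, a3=5.474, a4=1.806, a5=0.910, a0=17.111; τ=−ln(0.3888)/17.111=0.055 → t=0.675 > T=0.63: stop.
Read off E at T=0.63: 2

E at T = 2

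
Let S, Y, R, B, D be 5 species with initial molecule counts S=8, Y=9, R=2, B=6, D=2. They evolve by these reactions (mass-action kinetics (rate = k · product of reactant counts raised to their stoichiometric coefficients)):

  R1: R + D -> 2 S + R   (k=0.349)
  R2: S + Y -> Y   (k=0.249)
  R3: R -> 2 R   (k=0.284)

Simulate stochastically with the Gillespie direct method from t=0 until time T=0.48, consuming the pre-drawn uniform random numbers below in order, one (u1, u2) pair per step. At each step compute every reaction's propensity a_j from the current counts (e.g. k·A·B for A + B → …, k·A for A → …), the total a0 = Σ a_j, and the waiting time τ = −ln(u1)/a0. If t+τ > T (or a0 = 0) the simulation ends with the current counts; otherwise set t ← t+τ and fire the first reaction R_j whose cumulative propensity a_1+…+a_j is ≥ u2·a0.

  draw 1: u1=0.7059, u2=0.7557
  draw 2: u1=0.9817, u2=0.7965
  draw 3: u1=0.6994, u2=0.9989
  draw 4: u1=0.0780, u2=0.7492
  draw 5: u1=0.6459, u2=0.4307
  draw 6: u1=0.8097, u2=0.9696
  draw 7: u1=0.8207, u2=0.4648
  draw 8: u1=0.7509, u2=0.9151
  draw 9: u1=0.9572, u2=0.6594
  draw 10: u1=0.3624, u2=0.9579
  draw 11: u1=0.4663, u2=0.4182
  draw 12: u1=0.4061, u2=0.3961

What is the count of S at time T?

t=0.000: S=8 Y=9 R=2 B=6 D=2
Draw 1: a1=1.396, a2=17.928, a3=0.568, a0=19.892; τ=−ln(0.7059)/19.892=0.018 → t=0.018; u2·a0=0.7557·19.892=15.032; a1=1.396 < 15.032 ≤ a1+a2=19.324 → R2 fires; S=7 Y=9 R=2 B=6 D=2
Draw 2: a1=1.396, a2=15.687, a3=0.568, a0=17.651; τ=−ln(0.9817)/17.651=0.001 → t=0.019; u2·a0=0.7965·17.651=14.059; a1=1.396 < 14.059 ≤ a1+a2=17.083 → R2 fires; S=6 Y=9 R=2 B=6 D=2
Draw 3: a1=1.396, a2=13.446, a3=0.568, a0=15.410; τ=−ln(0.6994)/15.410=0.023 → t=0.042; u2·a0=0.9989·15.410=15.393; a1+a2=14.842 < 15.393 ≤ a1+…+a3=15.410 → R3 fires; S=6 Y=9 R=3 B=6 D=2
Draw 4: a1=2.094, a2=13.446, a3=0.852, a0=16.392; τ=−ln(0.0780)/16.392=0.156 → t=0.197; u2·a0=0.7492·16.392=12.281; a1=2.094 < 12.281 ≤ a1+a2=15.540 → R2 fires; S=5 Y=9 R=3 B=6 D=2
Draw 5: a1=2.094, a2=11.205, a3=0.852, a0=14.151; τ=−ln(0.6459)/14.151=0.031 → t=0.228; u2·a0=0.4307·14.151=6.095; a1=2.094 < 6.095 ≤ a1+a2=13.299 → R2 fires; S=4 Y=9 R=3 B=6 D=2
Draw 6: a1=2.094, a2=8.964, a3=0.852, a0=11.910; τ=−ln(0.8097)/11.910=0.018 → t=0.246; u2·a0=0.9696·11.910=11.548; a1+a2=11.058 < 11.548 ≤ a1+…+a3=11.910 → R3 fires; S=4 Y=9 R=4 B=6 D=2
Draw 7: a1=2.792, a2=8.964, a3=1.136, a0=12.892; τ=−ln(0.8207)/12.892=0.015 → t=0.261; u2·a0=0.4648·12.892=5.992; a1=2.792 < 5.992 ≤ a1+a2=11.756 → R2 fires; S=3 Y=9 R=4 B=6 D=2
Draw 8: a1=2.792, a2=6.723, a3=1.136, a0=10.651; τ=−ln(0.7509)/10.651=0.027 → t=0.288; u2·a0=0.9151·10.651=9.747; a1+a2=9.515 < 9.747 ≤ a1+…+a3=10.651 → R3 fires; S=3 Y=9 R=5 B=6 D=2
Draw 9: a1=3.490, a2=6.723, a3=1.420, a0=11.633; τ=−ln(0.9572)/11.633=0.004 → t=0.292; u2·a0=0.6594·11.633=7.671; a1=3.490 < 7.671 ≤ a1+a2=10.213 → R2 fires; S=2 Y=9 R=5 B=6 D=2
Draw 10: a1=3.490, a2=4.482, a3=1.420, a0=9.392; τ=−ln(0.3624)/9.392=0.108 → t=0.400; u2·a0=0.9579·9.392=8.997; a1+a2=7.972 < 8.997 ≤ a1+…+a3=9.392 → R3 fires; S=2 Y=9 R=6 B=6 D=2
Draw 11: a1=4.188, a2=4.482, a3=1.704, a0=10.374; τ=−ln(0.4663)/10.374=0.074 → t=0.474; u2·a0=0.4182·10.374=4.338; a1=4.188 < 4.338 ≤ a1+a2=8.670 → R2 fires; S=1 Y=9 R=6 B=6 D=2
Draw 12: a1=4.188, a2=2.241, a3=1.704, a0=8.133; τ=−ln(0.4061)/8.133=0.111 → t=0.584 > T=0.48: stop.
Read off S at T=0.48: 1

S at T = 1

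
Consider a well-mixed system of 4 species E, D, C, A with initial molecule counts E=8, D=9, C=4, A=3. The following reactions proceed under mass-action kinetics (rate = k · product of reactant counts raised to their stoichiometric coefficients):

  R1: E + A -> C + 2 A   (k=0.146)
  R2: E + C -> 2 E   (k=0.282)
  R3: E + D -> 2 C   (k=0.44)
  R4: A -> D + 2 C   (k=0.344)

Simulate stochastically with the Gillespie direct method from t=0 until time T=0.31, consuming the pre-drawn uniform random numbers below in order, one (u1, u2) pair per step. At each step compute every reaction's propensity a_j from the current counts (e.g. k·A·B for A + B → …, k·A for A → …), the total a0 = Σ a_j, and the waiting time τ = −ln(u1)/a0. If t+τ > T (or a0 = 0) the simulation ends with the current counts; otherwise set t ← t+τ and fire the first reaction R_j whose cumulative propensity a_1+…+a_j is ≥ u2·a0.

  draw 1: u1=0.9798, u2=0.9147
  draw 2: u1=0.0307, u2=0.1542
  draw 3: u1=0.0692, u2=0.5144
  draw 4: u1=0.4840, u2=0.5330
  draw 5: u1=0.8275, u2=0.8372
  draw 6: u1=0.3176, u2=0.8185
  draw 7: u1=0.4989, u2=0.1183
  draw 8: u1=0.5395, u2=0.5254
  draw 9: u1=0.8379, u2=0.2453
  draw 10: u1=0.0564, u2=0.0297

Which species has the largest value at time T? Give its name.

t=0.000: E=8 D=9 C=4 A=3
Draw 1: a1=3.504, a2=9.024, a3=31.680, a4=1.032, a0=45.240; τ=−ln(0.9798)/45.240=0.000 → t=0.000; u2·a0=0.9147·45.240=41.381; a1+a2=12.528 < 41.381 ≤ a1+…+a3=44.208 → R3 fires; E=7 D=8 C=6 A=3
Draw 2: a1=3.066, a2=11.844, a3=24.640, a4=1.032, a0=40.582; τ=−ln(0.0307)/40.582=0.086 → t=0.086; u2·a0=0.1542·40.582=6.258; a1=3.066 < 6.258 ≤ a1+a2=14.910 → R2 fires; E=8 D=8 C=5 A=3
Draw 3: a1=3.504, a2=11.280, a3=28.160, a4=1.032, a0=43.976; τ=−ln(0.0692)/43.976=0.061 → t=0.147; u2·a0=0.5144·43.976=22.621; a1+a2=14.784 < 22.621 ≤ a1+…+a3=42.944 → R3 fires; E=7 D=7 C=7 A=3
Draw 4: a1=3.066, a2=13.818, a3=21.560, a4=1.032, a0=39.476; τ=−ln(0.4840)/39.476=0.018 → t=0.165; u2·a0=0.5330·39.476=21.041; a1+a2=16.884 < 21.041 ≤ a1+…+a3=38.444 → R3 fires; E=6 D=6 C=9 A=3
Draw 5: a1=2.628, a2=15.228, a3=15.840, a4=1.032, a0=34.728; τ=−ln(0.8275)/34.728=0.005 → t=0.171; u2·a0=0.8372·34.728=29.074; a1+a2=17.856 < 29.074 ≤ a1+…+a3=33.696 → R3 fires; E=5 D=5 C=11 A=3
Draw 6: a1=2.190, a2=15.510, a3=11.000, a4=1.032, a0=29.732; τ=−ln(0.3176)/29.732=0.039 → t=0.209; u2·a0=0.8185·29.732=24.336; a1+a2=17.700 < 24.336 ≤ a1+…+a3=28.700 → R3 fires; E=4 D=4 C=13 A=3
Draw 7: a1=1.752, a2=14.664, a3=7.040, a4=1.032, a0=24.488; τ=−ln(0.4989)/24.488=0.028 → t=0.238; u2·a0=0.1183·24.488=2.897; a1=1.752 < 2.897 ≤ a1+a2=16.416 → R2 fires; E=5 D=4 C=12 A=3
Draw 8: a1=2.190, a2=16.920, a3=8.800, a4=1.032, a0=28.942; τ=−ln(0.5395)/28.942=0.021 → t=0.259; u2·a0=0.5254·28.942=15.206; a1=2.190 < 15.206 ≤ a1+a2=19.110 → R2 fires; E=6 D=4 C=11 A=3
Draw 9: a1=2.628, a2=18.612, a3=10.560, a4=1.032, a0=32.832; τ=−ln(0.8379)/32.832=0.005 → t=0.265; u2·a0=0.2453·32.832=8.054; a1=2.628 < 8.054 ≤ a1+a2=21.240 → R2 fires; E=7 D=4 C=10 A=3
Draw 10: a1=3.066, a2=19.740, a3=12.320, a4=1.032, a0=36.158; τ=−ln(0.0564)/36.158=0.080 → t=0.344 > T=0.31: stop.
At T=0.31: E=7 D=4 C=10 A=3; the largest is C.

Dominant species at T: C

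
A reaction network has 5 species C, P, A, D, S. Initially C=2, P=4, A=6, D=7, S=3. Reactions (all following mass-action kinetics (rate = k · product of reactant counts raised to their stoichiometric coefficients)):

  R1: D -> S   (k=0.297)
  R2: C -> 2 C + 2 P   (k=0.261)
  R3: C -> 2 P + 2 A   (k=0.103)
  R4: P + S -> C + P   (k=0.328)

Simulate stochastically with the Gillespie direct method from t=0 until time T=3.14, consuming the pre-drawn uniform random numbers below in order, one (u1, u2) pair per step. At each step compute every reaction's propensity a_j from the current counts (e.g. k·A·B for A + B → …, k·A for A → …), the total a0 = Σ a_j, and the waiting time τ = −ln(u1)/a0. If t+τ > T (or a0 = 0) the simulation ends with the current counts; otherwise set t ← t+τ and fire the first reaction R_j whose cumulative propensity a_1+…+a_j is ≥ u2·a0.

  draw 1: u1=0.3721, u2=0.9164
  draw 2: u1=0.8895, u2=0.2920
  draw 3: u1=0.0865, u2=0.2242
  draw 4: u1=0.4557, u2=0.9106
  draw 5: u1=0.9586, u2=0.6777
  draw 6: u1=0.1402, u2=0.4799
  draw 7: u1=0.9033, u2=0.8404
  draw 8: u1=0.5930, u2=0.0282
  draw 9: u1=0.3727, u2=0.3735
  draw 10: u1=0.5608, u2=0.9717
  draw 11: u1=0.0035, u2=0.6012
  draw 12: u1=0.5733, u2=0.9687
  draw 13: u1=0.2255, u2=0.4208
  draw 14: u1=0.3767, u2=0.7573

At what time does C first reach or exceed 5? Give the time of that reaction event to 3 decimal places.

Threshold first reached at t = 0.633

t=0.000: C=2 P=4 A=6 D=7 S=3
Draw 1: a1=2.079, a2=0.522, a3=0.206, a4=3.936, a0=6.743; τ=−ln(0.3721)/6.743=0.147 → t=0.147; u2·a0=0.9164·6.743=6.179; a1+…+a3=2.807 < 6.179 ≤ a1+…+a4=6.743 → R4 fires; C=3 P=4 A=6 D=7 S=2
Draw 2: a1=2.079, a2=0.783, a3=0.309, a4=2.624, a0=5.795; τ=−ln(0.8895)/5.795=0.020 → t=0.167; u2·a0=0.2920·5.795=1.692 ≤ a1=2.079 → R1 fires; C=3 P=4 A=6 D=6 S=3
Draw 3: a1=1.782, a2=0.783, a3=0.309, a4=3.936, a0=6.810; τ=−ln(0.0865)/6.810=0.359 → t=0.526; u2·a0=0.2242·6.810=1.527 ≤ a1=1.782 → R1 fires; C=3 P=4 A=6 D=5 S=4
Draw 4: a1=1.485, a2=0.783, a3=0.309, a4=5.248, a0=7.825; τ=−ln(0.4557)/7.825=0.100 → t=0.627; u2·a0=0.9106·7.825=7.125; a1+…+a3=2.577 < 7.125 ≤ a1+…+a4=7.825 → R4 fires; C=4 P=4 A=6 D=5 S=3
Draw 5: a1=1.485, a2=1.044, a3=0.412, a4=3.936, a0=6.877; τ=−ln(0.9586)/6.877=0.006 → t=0.633; u2·a0=0.6777·6.877=4.661; a1+…+a3=2.941 < 4.661 ≤ a1+…+a4=6.877 → R4 fires; C=5 P=4 A=6 D=5 S=2
Draw 6: a1=1.485, a2=1.305, a3=0.515, a4=2.624, a0=5.929; τ=−ln(0.1402)/5.929=0.331 → t=0.964; u2·a0=0.4799·5.929=2.845; a1+a2=2.790 < 2.845 ≤ a1+…+a3=3.305 → R3 fires; C=4 P=6 A=8 D=5 S=2
Draw 7: a1=1.485, a2=1.044, a3=0.412, a4=3.936, a0=6.877; τ=−ln(0.9033)/6.877=0.015 → t=0.979; u2·a0=0.8404·6.877=5.779; a1+…+a3=2.941 < 5.779 ≤ a1+…+a4=6.877 → R4 fires; C=5 P=6 A=8 D=5 S=1
Draw 8: a1=1.485, a2=1.305, a3=0.515, a4=1.968, a0=5.273; τ=−ln(0.5930)/5.273=0.099 → t=1.078; u2·a0=0.0282·5.273=0.149 ≤ a1=1.485 → R1 fires; C=5 P=6 A=8 D=4 S=2
Draw 9: a1=1.188, a2=1.305, a3=0.515, a4=3.936, a0=6.944; τ=−ln(0.3727)/6.944=0.142 → t=1.220; u2·a0=0.3735·6.944=2.594; a1+a2=2.493 < 2.594 ≤ a1+…+a3=3.008 → R3 fires; C=4 P=8 A=10 D=4 S=2
Draw 10: a1=1.188, a2=1.044, a3=0.412, a4=5.248, a0=7.892; τ=−ln(0.5608)/7.892=0.073 → t=1.293; u2·a0=0.9717·7.892=7.669; a1+…+a3=2.644 < 7.669 ≤ a1+…+a4=7.892 → R4 fires; C=5 P=8 A=10 D=4 S=1
Draw 11: a1=1.188, a2=1.305, a3=0.515, a4=2.624, a0=5.632; τ=−ln(0.0035)/5.632=1.004 → t=2.298; u2·a0=0.6012·5.632=3.386; a1+…+a3=3.008 < 3.386 ≤ a1+…+a4=5.632 → R4 fires; C=6 P=8 A=10 D=4 S=0
Draw 12: a1=1.188, a2=1.566, a3=0.618, a4=0.000, a0=3.372; τ=−ln(0.5733)/3.372=0.165 → t=2.463; u2·a0=0.9687·3.372=3.266; a1+a2=2.754 < 3.266 ≤ a1+…+a3=3.372 → R3 fires; C=5 P=10 A=12 D=4 S=0
Draw 13: a1=1.188, a2=1.305, a3=0.515, a4=0.000, a0=3.008; τ=−ln(0.2255)/3.008=0.495 → t=2.958; u2·a0=0.4208·3.008=1.266; a1=1.188 < 1.266 ≤ a1+a2=2.493 → R2 fires; C=6 P=12 A=12 D=4 S=0
Draw 14: a1=1.188, a2=1.566, a3=0.618, a4=0.000, a0=3.372; τ=−ln(0.3767)/3.372=0.290 → t=3.247 > T=3.14: stop.
C first becomes ≥ 5 when it reaches 5 at the event at t=0.633.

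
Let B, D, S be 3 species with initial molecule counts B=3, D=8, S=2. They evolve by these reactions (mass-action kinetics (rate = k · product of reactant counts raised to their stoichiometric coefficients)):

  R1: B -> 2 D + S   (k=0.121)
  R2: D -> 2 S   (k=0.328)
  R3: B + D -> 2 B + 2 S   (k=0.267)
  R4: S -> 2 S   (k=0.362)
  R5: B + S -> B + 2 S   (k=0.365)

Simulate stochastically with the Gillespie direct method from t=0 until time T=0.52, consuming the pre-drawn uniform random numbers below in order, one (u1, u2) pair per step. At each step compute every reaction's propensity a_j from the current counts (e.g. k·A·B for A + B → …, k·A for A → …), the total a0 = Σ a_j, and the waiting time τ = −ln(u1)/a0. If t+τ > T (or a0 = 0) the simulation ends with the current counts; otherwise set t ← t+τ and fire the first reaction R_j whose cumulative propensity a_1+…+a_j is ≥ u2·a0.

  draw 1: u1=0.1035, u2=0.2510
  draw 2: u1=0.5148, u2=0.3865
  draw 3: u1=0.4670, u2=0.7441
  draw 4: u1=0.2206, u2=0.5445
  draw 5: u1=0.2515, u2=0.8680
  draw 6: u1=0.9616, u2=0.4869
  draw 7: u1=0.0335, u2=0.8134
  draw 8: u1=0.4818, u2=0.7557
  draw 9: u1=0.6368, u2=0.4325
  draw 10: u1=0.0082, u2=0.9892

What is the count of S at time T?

S at T = 13

t=0.000: B=3 D=8 S=2
Draw 1: a1=0.363, a2=2.624, a3=6.408, a4=0.724, a5=2.190, a0=12.309; τ=−ln(0.1035)/12.309=0.184 → t=0.184; u2·a0=0.2510·12.309=3.090; a1+a2=2.987 < 3.090 ≤ a1+…+a3=9.395 → R3 fires; B=4 D=7 S=4
Draw 2: a1=0.484, a2=2.296, a3=7.476, a4=1.448, a5=5.840, a0=17.544; τ=−ln(0.5148)/17.544=0.038 → t=0.222; u2·a0=0.3865·17.544=6.781; a1+a2=2.780 < 6.781 ≤ a1+…+a3=10.256 → R3 fires; B=5 D=6 S=6
Draw 3: a1=0.605, a2=1.968, a3=8.010, a4=2.172, a5=10.950, a0=23.705; τ=−ln(0.4670)/23.705=0.032 → t=0.254; u2·a0=0.7441·23.705=17.639; a1+…+a4=12.755 < 17.639 ≤ a1+…+a5=23.705 → R5 fires; B=5 D=6 S=7
Draw 4: a1=0.605, a2=1.968, a3=8.010, a4=2.534, a5=12.775, a0=25.892; τ=−ln(0.2206)/25.892=0.058 → t=0.313; u2·a0=0.5445·25.892=14.098; a1+…+a4=13.117 < 14.098 ≤ a1+…+a5=25.892 → R5 fires; B=5 D=6 S=8
Draw 5: a1=0.605, a2=1.968, a3=8.010, a4=2.896, a5=14.600, a0=28.079; τ=−ln(0.2515)/28.079=0.049 → t=0.362; u2·a0=0.8680·28.079=24.373; a1+…+a4=13.479 < 24.373 ≤ a1+…+a5=28.079 → R5 fires; B=5 D=6 S=9
Draw 6: a1=0.605, a2=1.968, a3=8.010, a4=3.258, a5=16.425, a0=30.266; τ=−ln(0.9616)/30.266=0.001 → t=0.363; u2·a0=0.4869·30.266=14.737; a1+…+a4=13.841 < 14.737 ≤ a1+…+a5=30.266 → R5 fires; B=5 D=6 S=10
Draw 7: a1=0.605, a2=1.968, a3=8.010, a4=3.620, a5=18.250, a0=32.453; τ=−ln(0.0335)/32.453=0.105 → t=0.468; u2·a0=0.8134·32.453=26.397; a1+…+a4=14.203 < 26.397 ≤ a1+…+a5=32.453 → R5 fires; B=5 D=6 S=11
Draw 8: a1=0.605, a2=1.968, a3=8.010, a4=3.982, a5=20.075, a0=34.640; τ=−ln(0.4818)/34.640=0.021 → t=0.489; u2·a0=0.7557·34.640=26.177; a1+…+a4=14.565 < 26.177 ≤ a1+…+a5=34.640 → R5 fires; B=5 D=6 S=12
Draw 9: a1=0.605, a2=1.968, a3=8.010, a4=4.344, a5=21.900, a0=36.827; τ=−ln(0.6368)/36.827=0.012 → t=0.501; u2·a0=0.4325·36.827=15.928; a1+…+a4=14.927 < 15.928 ≤ a1+…+a5=36.827 → R5 fires; B=5 D=6 S=13
Draw 10: a1=0.605, a2=1.968, a3=8.010, a4=4.706, a5=23.725, a0=39.014; τ=−ln(0.0082)/39.014=0.123 → t=0.624 > T=0.52: stop.
Read off S at T=0.52: 13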